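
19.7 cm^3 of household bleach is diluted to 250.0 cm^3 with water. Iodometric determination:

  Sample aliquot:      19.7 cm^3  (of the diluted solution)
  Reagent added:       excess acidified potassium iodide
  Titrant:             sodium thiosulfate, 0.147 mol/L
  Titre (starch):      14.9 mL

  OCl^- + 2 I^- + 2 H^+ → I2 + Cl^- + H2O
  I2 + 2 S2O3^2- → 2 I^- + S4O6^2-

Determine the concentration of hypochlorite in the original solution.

0.705 mol/L

n(S2O3^2-) = 0.0149 × 0.147 = 2.19 × 10^-3 mol
n(I2) = n(S2O3^2-)/2 = 1.10 × 10^-3 mol
n(OCl^-) in the aliquot = 1.10 × 10^-3 mol (1:1 ratio)
[OCl^-]_dilute = 1.10 × 10^-3 / 0.0197 = 0.0556 mol/L
[OCl^-]_original = 0.0556 × 250.0/19.7 = 0.705 mol/L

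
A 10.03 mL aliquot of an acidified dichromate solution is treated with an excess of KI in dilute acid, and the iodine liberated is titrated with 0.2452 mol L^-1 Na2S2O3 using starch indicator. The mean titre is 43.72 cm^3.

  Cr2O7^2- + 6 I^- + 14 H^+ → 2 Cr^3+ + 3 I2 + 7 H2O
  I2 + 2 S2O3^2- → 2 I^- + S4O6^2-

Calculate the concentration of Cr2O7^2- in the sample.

0.1781 mol/L

n(S2O3^2-) = 0.04372 × 0.2452 = 0.01072 mol
n(I2) = n(S2O3^2-)/2 = 5.360 × 10^-3 mol
From the 1:3 ratio, n(Cr2O7^2-) in the aliquot = 1/3 × 5.360 × 10^-3 = 1.787 × 10^-3 mol
[Cr2O7^2-] = 1.787 × 10^-3 / 0.01003 = 0.1781 mol/L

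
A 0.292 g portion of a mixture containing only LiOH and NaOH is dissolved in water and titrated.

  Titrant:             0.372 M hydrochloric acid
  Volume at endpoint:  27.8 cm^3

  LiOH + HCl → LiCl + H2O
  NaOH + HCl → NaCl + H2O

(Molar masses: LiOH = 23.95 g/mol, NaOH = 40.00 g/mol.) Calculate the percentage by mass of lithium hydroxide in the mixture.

62.2 %

n(HCl) = 0.0278 × 0.372 = 0.0103 mol
Let x = n(LiOH), y = n(NaOH).
Titrant: 1x + 1y = 0.0103;  mass: 23.95x + 40.00y = 0.292
Solving, x = 7.58 × 10^-3 mol, y = 2.76 × 10^-3 mol
mass of LiOH = 7.58 × 10^-3 × 23.95 = 0.182 g
% LiOH = 0.182 / 0.292 × 100 = 62.2 %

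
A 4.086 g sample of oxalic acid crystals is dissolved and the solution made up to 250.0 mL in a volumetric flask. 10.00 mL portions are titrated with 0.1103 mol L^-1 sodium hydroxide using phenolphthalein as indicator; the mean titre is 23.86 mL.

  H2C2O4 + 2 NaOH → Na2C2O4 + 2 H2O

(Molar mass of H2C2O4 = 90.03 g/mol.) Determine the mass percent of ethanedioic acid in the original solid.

n(NaOH) per titration = 0.02386 × 0.1103 = 2.632 × 10^-3 mol
From the 1:2 ratio, n(H2C2O4) in each aliquot = 1/2 × 2.632 × 10^-3 = 1.316 × 10^-3 mol
n(H2C2O4) in the whole flask = 1.316 × 10^-3 × 250.0/10.00 = 0.03290 mol
mass of H2C2O4 = 0.03290 × 90.03 = 2.962 g
% H2C2O4 = 2.962 / 4.086 × 100 = 72.48 %

72.48 %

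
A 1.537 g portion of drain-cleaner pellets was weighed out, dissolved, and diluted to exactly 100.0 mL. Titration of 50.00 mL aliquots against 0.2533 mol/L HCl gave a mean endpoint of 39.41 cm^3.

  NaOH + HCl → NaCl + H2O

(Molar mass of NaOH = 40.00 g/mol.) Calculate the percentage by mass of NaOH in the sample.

n(HCl) per titration = 0.03941 × 0.2533 = 9.983 × 10^-3 mol
n(NaOH) in each aliquot = 9.983 × 10^-3 mol (1:1 ratio)
n(NaOH) in the whole flask = 9.983 × 10^-3 × 100.0/50.00 = 0.01997 mol
mass of NaOH = 0.01997 × 40.00 = 0.7986 g
% NaOH = 0.7986 / 1.537 × 100 = 51.96 %

51.96 %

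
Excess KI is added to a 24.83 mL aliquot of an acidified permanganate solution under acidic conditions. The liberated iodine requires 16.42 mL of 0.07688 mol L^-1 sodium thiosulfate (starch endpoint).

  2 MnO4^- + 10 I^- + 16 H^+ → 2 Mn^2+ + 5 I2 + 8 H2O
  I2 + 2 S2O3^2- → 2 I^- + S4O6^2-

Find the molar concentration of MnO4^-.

n(S2O3^2-) = 0.01642 × 0.07688 = 1.262 × 10^-3 mol
n(I2) = n(S2O3^2-)/2 = 6.312 × 10^-4 mol
From the 2:5 ratio, n(MnO4^-) in the aliquot = 2/5 × 6.312 × 10^-4 = 2.525 × 10^-4 mol
[MnO4^-] = 2.525 × 10^-4 / 0.02483 = 0.01017 mol/L

0.01017 mol/L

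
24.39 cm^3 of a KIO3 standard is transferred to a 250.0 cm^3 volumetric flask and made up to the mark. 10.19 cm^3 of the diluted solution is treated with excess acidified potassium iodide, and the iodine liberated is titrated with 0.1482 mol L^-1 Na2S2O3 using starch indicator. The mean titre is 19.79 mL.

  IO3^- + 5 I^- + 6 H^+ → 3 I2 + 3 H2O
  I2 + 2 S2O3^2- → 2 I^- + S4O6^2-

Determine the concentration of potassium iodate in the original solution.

0.4917 mol/L

n(S2O3^2-) = 0.01979 × 0.1482 = 2.933 × 10^-3 mol
n(I2) = n(S2O3^2-)/2 = 1.466 × 10^-3 mol
From the 1:3 ratio, n(IO3^-) in the aliquot = 1/3 × 1.466 × 10^-3 = 4.888 × 10^-4 mol
[IO3^-]_dilute = 4.888 × 10^-4 / 0.01019 = 0.04797 mol/L
[IO3^-]_original = 0.04797 × 250.0/24.39 = 0.4917 mol/L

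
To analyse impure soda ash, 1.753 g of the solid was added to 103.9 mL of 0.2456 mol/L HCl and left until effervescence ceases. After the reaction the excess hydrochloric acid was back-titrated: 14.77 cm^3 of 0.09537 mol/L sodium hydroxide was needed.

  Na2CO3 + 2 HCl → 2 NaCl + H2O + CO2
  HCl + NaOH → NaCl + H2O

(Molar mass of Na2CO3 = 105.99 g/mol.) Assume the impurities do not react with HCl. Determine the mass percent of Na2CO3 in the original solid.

n(HCl) added = 0.1039 × 0.2456 = 0.02552 mol
n(NaOH) used in back-titration = 0.01477 × 0.09537 = 1.409 × 10^-3 mol
n(HCl) left over = 1.409 × 10^-3 mol (1:1 ratio)
n(HCl) consumed by analyte = 0.02552 − 1.409 × 10^-3 = 0.02411 mol
From the 1:2 ratio, n(Na2CO3) = 1/2 × 0.02411 = 0.01205 mol
mass of Na2CO3 = 0.01205 × 105.99 = 1.278 g
% Na2CO3 = 1.278 / 1.753 × 100 = 72.88 %

72.88 %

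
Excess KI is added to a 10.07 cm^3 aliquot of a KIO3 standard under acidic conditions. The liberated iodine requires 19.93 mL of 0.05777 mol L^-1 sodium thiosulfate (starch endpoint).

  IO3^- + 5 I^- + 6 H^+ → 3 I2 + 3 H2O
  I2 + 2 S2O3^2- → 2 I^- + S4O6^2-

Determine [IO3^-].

n(S2O3^2-) = 0.01993 × 0.05777 = 1.151 × 10^-3 mol
n(I2) = n(S2O3^2-)/2 = 5.757 × 10^-4 mol
From the 1:3 ratio, n(IO3^-) in the aliquot = 1/3 × 5.757 × 10^-4 = 1.919 × 10^-4 mol
[IO3^-] = 1.919 × 10^-4 / 0.01007 = 0.01906 mol/L

0.01906 mol/L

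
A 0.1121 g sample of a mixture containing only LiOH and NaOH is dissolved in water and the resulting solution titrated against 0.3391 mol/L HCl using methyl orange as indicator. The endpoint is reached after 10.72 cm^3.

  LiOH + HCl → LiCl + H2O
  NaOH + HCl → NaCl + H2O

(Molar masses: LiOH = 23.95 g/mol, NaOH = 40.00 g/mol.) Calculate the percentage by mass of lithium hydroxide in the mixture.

n(HCl) = 0.01072 × 0.3391 = 3.635 × 10^-3 mol
Let x = n(LiOH), y = n(NaOH).
Titrant: 1x + 1y = 3.635 × 10^-3;  mass: 23.95x + 40.00y = 0.1121
Solving, x = 2.075 × 10^-3 mol, y = 1.560 × 10^-3 mol
mass of LiOH = 2.075 × 10^-3 × 23.95 = 0.04970 g
% LiOH = 0.04970 / 0.1121 × 100 = 44.34 %

44.34 %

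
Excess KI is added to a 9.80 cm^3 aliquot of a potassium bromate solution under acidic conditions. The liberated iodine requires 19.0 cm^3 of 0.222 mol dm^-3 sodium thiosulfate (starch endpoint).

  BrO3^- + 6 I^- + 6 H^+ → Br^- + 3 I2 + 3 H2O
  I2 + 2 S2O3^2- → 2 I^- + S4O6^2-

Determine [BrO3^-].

0.0717 mol/L

n(S2O3^2-) = 0.0190 × 0.222 = 4.22 × 10^-3 mol
n(I2) = n(S2O3^2-)/2 = 2.11 × 10^-3 mol
From the 1:3 ratio, n(BrO3^-) in the aliquot = 1/3 × 2.11 × 10^-3 = 7.03 × 10^-4 mol
[BrO3^-] = 7.03 × 10^-4 / 0.00980 = 0.0717 mol/L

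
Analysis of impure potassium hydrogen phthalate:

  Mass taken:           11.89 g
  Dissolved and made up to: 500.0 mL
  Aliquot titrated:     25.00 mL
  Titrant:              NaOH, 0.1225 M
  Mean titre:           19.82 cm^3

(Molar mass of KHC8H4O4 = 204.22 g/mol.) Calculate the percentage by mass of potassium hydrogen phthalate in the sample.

83.40 %

KHC8H4O4 + NaOH → KNaC8H4O4 + H2O
n(NaOH) per titration = 0.01982 × 0.1225 = 2.428 × 10^-3 mol
n(KHC8H4O4) in each aliquot = 2.428 × 10^-3 mol (1:1 ratio)
n(KHC8H4O4) in the whole flask = 2.428 × 10^-3 × 500.0/25.00 = 0.04856 mol
mass of KHC8H4O4 = 0.04856 × 204.22 = 9.917 g
% KHC8H4O4 = 9.917 / 11.89 × 100 = 83.40 %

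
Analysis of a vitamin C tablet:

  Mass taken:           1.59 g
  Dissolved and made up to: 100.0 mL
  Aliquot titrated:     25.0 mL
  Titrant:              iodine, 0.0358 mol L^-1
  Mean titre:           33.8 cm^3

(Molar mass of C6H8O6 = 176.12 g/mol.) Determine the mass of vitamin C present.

0.852 g

C6H8O6 + I2 → C6H6O6 + 2 HI
n(I2) per titration = 0.0338 × 0.0358 = 1.21 × 10^-3 mol
n(C6H8O6) in each aliquot = 1.21 × 10^-3 mol (1:1 ratio)
n(C6H8O6) in the whole flask = 1.21 × 10^-3 × 100.0/25.0 = 4.84 × 10^-3 mol
mass of C6H8O6 = 4.84 × 10^-3 × 176.12 = 0.852 g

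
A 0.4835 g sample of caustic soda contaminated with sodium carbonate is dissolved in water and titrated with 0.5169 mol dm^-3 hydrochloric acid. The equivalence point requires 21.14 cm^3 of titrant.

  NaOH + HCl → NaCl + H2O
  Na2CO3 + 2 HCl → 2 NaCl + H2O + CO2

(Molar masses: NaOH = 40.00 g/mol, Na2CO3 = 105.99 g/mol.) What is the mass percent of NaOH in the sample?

60.86 %

n(HCl) = 0.02114 × 0.5169 = 0.01093 mol
Let x = n(NaOH), y = n(Na2CO3).
Titrant: 1x + 2y = 0.01093;  mass: 40.00x + 105.99y = 0.4835
Solving, x = 7.356 × 10^-3 mol, y = 1.786 × 10^-3 mol
mass of NaOH = 7.356 × 10^-3 × 40.00 = 0.2942 g
% NaOH = 0.2942 / 0.4835 × 100 = 60.86 %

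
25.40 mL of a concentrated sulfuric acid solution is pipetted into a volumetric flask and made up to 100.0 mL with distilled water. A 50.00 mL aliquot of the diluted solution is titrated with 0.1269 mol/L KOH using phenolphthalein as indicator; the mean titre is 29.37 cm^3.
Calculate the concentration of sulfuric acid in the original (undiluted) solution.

H2SO4 + 2 KOH → K2SO4 + 2 H2O
n(KOH) = 0.02937 × 0.1269 = 3.727 × 10^-3 mol
From the 1:2 ratio, n(H2SO4) in the aliquot = 1/2 × 3.727 × 10^-3 = 1.864 × 10^-3 mol
[H2SO4]_dilute = 1.864 × 10^-3 / 0.05000 = 0.03727 mol/L
Dilution factor = 100.0 / 25.40 = 3.937
[H2SO4]_stock = 0.03727 × 3.937 = 0.1467 mol/L

0.1467 mol/L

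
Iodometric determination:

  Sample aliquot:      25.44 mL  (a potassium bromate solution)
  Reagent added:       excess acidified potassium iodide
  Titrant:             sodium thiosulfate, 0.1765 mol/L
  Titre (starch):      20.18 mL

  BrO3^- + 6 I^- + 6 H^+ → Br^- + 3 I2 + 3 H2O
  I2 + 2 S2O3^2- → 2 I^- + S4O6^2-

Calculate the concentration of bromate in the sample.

0.02333 mol/L

n(S2O3^2-) = 0.02018 × 0.1765 = 3.562 × 10^-3 mol
n(I2) = n(S2O3^2-)/2 = 1.781 × 10^-3 mol
From the 1:3 ratio, n(BrO3^-) in the aliquot = 1/3 × 1.781 × 10^-3 = 5.936 × 10^-4 mol
[BrO3^-] = 5.936 × 10^-4 / 0.02544 = 0.02333 mol/L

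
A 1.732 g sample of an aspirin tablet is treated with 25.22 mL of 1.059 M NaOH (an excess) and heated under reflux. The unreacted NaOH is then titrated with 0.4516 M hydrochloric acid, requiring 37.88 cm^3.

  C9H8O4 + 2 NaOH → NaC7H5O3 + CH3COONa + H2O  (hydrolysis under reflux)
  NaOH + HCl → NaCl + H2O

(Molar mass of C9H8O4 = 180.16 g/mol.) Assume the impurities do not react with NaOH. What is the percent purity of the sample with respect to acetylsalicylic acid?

49.94 %

n(NaOH) added = 0.02522 × 1.059 = 0.02671 mol
n(HCl) used in back-titration = 0.03788 × 0.4516 = 0.01711 mol
n(NaOH) left over = 0.01711 mol (1:1 ratio)
n(NaOH) consumed by analyte = 0.02671 − 0.01711 = 9.601 × 10^-3 mol
From the 1:2 ratio, n(C9H8O4) = 1/2 × 9.601 × 10^-3 = 4.801 × 10^-3 mol
mass of C9H8O4 = 4.801 × 10^-3 × 180.16 = 0.8649 g
% C9H8O4 = 0.8649 / 1.732 × 100 = 49.94 %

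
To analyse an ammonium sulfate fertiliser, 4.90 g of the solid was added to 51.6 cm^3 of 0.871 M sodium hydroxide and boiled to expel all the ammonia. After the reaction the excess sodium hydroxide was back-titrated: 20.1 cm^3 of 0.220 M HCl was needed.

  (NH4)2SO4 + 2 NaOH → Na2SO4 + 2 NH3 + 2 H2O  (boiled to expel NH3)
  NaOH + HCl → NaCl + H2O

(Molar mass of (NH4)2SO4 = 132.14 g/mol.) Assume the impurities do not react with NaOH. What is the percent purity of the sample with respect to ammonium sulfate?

n(NaOH) added = 0.0516 × 0.871 = 0.0449 mol
n(HCl) used in back-titration = 0.0201 × 0.220 = 4.42 × 10^-3 mol
n(NaOH) left over = 4.42 × 10^-3 mol (1:1 ratio)
n(NaOH) consumed by analyte = 0.0449 − 4.42 × 10^-3 = 0.0405 mol
From the 1:2 ratio, n((NH4)2SO4) = 1/2 × 0.0405 = 0.0203 mol
mass of (NH4)2SO4 = 0.0203 × 132.14 = 2.68 g
% (NH4)2SO4 = 2.68 / 4.90 × 100 = 54.6 %

54.6 %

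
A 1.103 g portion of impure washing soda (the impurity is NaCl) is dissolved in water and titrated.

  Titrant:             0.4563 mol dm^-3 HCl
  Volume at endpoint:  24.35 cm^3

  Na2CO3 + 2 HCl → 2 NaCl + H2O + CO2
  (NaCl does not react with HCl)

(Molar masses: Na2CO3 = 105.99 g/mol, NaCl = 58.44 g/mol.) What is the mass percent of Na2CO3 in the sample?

n(HCl) = 0.02435 × 0.4563 = 0.01111 mol
Let x = n(Na2CO3), y = n(NaCl).
Titrant: 2x = 0.01111;  mass: 105.99x + 58.44y = 1.103
Solving, x = 5.555 × 10^-3 mol, y = 8.798 × 10^-3 mol
mass of Na2CO3 = 5.555 × 10^-3 × 105.99 = 0.5888 g
% Na2CO3 = 0.5888 / 1.103 × 100 = 53.38 %

53.38 %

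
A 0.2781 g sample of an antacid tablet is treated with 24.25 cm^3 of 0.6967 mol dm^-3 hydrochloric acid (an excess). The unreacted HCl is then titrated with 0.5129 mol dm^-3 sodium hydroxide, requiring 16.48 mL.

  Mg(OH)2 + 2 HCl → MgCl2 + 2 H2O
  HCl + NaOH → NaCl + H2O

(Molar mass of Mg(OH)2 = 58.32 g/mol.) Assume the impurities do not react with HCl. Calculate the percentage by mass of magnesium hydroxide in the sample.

88.52 %

n(HCl) added = 0.02425 × 0.6967 = 0.01689 mol
n(NaOH) used in back-titration = 0.01648 × 0.5129 = 8.453 × 10^-3 mol
n(HCl) left over = 8.453 × 10^-3 mol (1:1 ratio)
n(HCl) consumed by analyte = 0.01689 − 8.453 × 10^-3 = 8.442 × 10^-3 mol
From the 1:2 ratio, n(Mg(OH)2) = 1/2 × 8.442 × 10^-3 = 4.221 × 10^-3 mol
mass of Mg(OH)2 = 4.221 × 10^-3 × 58.32 = 0.2462 g
% Mg(OH)2 = 0.2462 / 0.2781 × 100 = 88.52 %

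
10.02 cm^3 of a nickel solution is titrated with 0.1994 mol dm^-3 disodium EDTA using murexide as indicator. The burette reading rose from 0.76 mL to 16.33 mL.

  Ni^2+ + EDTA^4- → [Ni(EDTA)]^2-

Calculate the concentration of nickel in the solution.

0.3098 mol/L

n(EDTA) = 0.01557 L × 0.1994 mol/L = 3.105 × 10^-3 mol
n(Ni2+) = 3.105 × 10^-3 mol (1:1 mole ratio)
[Ni2+] = 3.105 × 10^-3 mol / 0.01002 L = 0.3098 mol/L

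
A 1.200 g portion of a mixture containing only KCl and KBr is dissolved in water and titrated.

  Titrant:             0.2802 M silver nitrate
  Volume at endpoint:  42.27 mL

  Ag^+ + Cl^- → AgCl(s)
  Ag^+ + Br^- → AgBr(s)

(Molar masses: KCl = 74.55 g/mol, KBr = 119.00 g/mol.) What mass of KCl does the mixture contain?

0.3513 g

n(AgNO3) = 0.04227 × 0.2802 = 0.01184 mol
Let x = n(KCl), y = n(KBr).
Titrant: 1x + 1y = 0.01184;  mass: 74.55x + 119.00y = 1.200
Solving, x = 4.712 × 10^-3 mol, y = 7.132 × 10^-3 mol
mass of KCl = 4.712 × 10^-3 × 74.55 = 0.3513 g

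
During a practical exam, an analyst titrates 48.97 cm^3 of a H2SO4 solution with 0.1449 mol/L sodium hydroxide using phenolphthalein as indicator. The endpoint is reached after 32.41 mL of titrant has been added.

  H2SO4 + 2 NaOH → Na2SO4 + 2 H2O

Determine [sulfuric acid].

n(NaOH) = 0.03241 L × 0.1449 mol/L = 4.696 × 10^-3 mol
From the 1:2 mole ratio, n(H2SO4) = 1/2 × 4.696 × 10^-3 = 2.348 × 10^-3 mol
[H2SO4] = 2.348 × 10^-3 mol / 0.04897 L = 0.04795 mol/L

0.04795 mol/L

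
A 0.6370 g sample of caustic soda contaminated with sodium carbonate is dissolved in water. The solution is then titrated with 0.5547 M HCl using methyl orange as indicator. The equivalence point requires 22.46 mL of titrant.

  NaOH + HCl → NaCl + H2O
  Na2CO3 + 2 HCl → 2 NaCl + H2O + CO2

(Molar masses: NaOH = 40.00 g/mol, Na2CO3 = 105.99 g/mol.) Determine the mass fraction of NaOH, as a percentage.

n(HCl) = 0.02246 × 0.5547 = 0.01246 mol
Let x = n(NaOH), y = n(Na2CO3).
Titrant: 1x + 2y = 0.01246;  mass: 40.00x + 105.99y = 0.6370
Solving, x = 1.788 × 10^-3 mol, y = 5.335 × 10^-3 mol
mass of NaOH = 1.788 × 10^-3 × 40.00 = 0.07154 g
% NaOH = 0.07154 / 0.6370 × 100 = 11.23 %

11.23 %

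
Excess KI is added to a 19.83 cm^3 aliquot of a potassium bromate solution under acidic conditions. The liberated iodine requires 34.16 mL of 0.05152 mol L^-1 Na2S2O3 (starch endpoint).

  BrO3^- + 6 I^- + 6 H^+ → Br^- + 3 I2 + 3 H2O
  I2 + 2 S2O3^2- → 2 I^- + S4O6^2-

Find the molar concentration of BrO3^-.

0.01479 mol/L

n(S2O3^2-) = 0.03416 × 0.05152 = 1.760 × 10^-3 mol
n(I2) = n(S2O3^2-)/2 = 8.800 × 10^-4 mol
From the 1:3 ratio, n(BrO3^-) in the aliquot = 1/3 × 8.800 × 10^-4 = 2.933 × 10^-4 mol
[BrO3^-] = 2.933 × 10^-4 / 0.01983 = 0.01479 mol/L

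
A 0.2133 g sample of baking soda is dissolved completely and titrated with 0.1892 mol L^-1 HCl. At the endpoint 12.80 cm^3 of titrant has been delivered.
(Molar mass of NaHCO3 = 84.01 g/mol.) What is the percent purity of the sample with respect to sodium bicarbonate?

NaHCO3 + HCl → NaCl + H2O + CO2
n(HCl) = 0.01280 L × 0.1892 mol/L = 2.422 × 10^-3 mol
n(NaHCO3) = 2.422 × 10^-3 mol (1:1 ratio)
mass of NaHCO3 = 2.422 × 10^-3 × 84.01 g/mol = 0.2035 g
% NaHCO3 = 0.2035 / 0.2133 × 100 = 95.38 %

95.38 %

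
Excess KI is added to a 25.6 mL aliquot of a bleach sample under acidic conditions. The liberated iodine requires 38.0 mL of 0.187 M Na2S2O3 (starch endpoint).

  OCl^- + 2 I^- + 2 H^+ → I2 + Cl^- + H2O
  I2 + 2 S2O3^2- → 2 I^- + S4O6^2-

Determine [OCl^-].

n(S2O3^2-) = 0.0380 × 0.187 = 7.11 × 10^-3 mol
n(I2) = n(S2O3^2-)/2 = 3.55 × 10^-3 mol
n(OCl^-) in the aliquot = 3.55 × 10^-3 mol (1:1 ratio)
[OCl^-] = 3.55 × 10^-3 / 0.0256 = 0.139 mol/L

0.139 M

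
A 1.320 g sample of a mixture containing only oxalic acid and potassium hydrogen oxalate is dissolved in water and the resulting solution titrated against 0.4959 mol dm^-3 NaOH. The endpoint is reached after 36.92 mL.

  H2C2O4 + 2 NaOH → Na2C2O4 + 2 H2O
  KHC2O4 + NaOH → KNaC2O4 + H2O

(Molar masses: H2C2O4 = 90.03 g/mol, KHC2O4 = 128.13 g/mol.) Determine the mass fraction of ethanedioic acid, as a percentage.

n(NaOH) = 0.03692 × 0.4959 = 0.01831 mol
Let x = n(H2C2O4), y = n(KHC2O4).
Titrant: 2x + 1y = 0.01831;  mass: 90.03x + 128.13y = 1.320
Solving, x = 6.171 × 10^-3 mol, y = 5.966 × 10^-3 mol
mass of H2C2O4 = 6.171 × 10^-3 × 90.03 = 0.5556 g
% H2C2O4 = 0.5556 / 1.320 × 100 = 42.09 %

42.09 %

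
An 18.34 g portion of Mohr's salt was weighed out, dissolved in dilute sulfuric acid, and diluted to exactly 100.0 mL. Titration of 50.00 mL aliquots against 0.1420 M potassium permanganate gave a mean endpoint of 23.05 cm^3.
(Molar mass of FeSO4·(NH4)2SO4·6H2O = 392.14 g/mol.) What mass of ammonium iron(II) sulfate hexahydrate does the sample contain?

MnO4^- + 5 Fe^2+ + 8 H^+ → Mn^2+ + 5 Fe^3+ + 4 H2O
n(KMnO4) per titration = 0.02305 × 0.1420 = 3.273 × 10^-3 mol
From the 5:1 ratio, n(FeSO4·(NH4)2SO4·6H2O) in each aliquot = 5/1 × 3.273 × 10^-3 = 0.01637 mol
n(FeSO4·(NH4)2SO4·6H2O) in the whole flask = 0.01637 × 100.0/50.00 = 0.03273 mol
mass of FeSO4·(NH4)2SO4·6H2O = 0.03273 × 392.14 = 12.84 g

12.84 g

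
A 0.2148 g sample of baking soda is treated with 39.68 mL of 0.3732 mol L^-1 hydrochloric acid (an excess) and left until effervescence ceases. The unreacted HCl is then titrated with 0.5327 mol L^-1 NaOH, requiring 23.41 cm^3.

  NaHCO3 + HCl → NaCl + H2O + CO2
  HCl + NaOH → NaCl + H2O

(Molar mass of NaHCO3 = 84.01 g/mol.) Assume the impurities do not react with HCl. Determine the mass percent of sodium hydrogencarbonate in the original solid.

n(HCl) added = 0.03968 × 0.3732 = 0.01481 mol
n(NaOH) used in back-titration = 0.02341 × 0.5327 = 0.01247 mol
n(HCl) left over = 0.01247 mol (1:1 ratio)
n(HCl) consumed by analyte = 0.01481 − 0.01247 = 2.338 × 10^-3 mol
n(NaHCO3) = 2.338 × 10^-3 mol (1:1 ratio)
mass of NaHCO3 = 2.338 × 10^-3 × 84.01 = 0.1964 g
% NaHCO3 = 0.1964 / 0.2148 × 100 = 91.44 %

91.44 %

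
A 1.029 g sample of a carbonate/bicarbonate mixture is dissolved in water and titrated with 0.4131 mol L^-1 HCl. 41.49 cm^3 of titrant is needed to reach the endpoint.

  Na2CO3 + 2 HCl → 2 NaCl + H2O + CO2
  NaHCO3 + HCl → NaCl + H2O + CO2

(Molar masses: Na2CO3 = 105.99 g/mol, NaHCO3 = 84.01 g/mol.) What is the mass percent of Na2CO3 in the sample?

n(HCl) = 0.04149 × 0.4131 = 0.01714 mol
Let x = n(Na2CO3), y = n(NaHCO3).
Titrant: 2x + 1y = 0.01714;  mass: 105.99x + 84.01y = 1.029
Solving, x = 6.624 × 10^-3 mol, y = 3.891 × 10^-3 mol
mass of Na2CO3 = 6.624 × 10^-3 × 105.99 = 0.7021 g
% Na2CO3 = 0.7021 / 1.029 × 100 = 68.23 %

68.23 %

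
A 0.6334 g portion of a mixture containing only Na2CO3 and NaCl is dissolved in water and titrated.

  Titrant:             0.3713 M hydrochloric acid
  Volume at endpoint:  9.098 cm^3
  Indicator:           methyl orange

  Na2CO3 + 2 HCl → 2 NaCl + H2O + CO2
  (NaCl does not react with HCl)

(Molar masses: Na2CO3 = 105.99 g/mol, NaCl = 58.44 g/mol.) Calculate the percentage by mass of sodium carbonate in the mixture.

28.26 %

n(HCl) = 0.009098 × 0.3713 = 3.378 × 10^-3 mol
Let x = n(Na2CO3), y = n(NaCl).
Titrant: 2x = 3.378 × 10^-3;  mass: 105.99x + 58.44y = 0.6334
Solving, x = 1.689 × 10^-3 mol, y = 7.775 × 10^-3 mol
mass of Na2CO3 = 1.689 × 10^-3 × 105.99 = 0.1790 g
% Na2CO3 = 0.1790 / 0.6334 × 100 = 28.26 %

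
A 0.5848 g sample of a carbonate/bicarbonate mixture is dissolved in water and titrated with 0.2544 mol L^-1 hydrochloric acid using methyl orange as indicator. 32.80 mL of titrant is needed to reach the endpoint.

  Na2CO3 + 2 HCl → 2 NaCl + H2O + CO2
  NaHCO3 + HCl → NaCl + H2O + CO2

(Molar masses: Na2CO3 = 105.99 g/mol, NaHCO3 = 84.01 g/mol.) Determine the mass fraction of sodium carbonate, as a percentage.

n(HCl) = 0.03280 × 0.2544 = 8.344 × 10^-3 mol
Let x = n(Na2CO3), y = n(NaHCO3).
Titrant: 2x + 1y = 8.344 × 10^-3;  mass: 105.99x + 84.01y = 0.5848
Solving, x = 1.873 × 10^-3 mol, y = 4.598 × 10^-3 mol
mass of Na2CO3 = 1.873 × 10^-3 × 105.99 = 0.1986 g
% Na2CO3 = 0.1986 / 0.5848 × 100 = 33.95 %

33.95 %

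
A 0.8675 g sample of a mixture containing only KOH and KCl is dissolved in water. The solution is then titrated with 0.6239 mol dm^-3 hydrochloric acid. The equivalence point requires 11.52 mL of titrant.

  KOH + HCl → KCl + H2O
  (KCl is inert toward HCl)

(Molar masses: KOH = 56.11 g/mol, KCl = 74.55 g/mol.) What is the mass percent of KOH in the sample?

46.49 %

n(HCl) = 0.01152 × 0.6239 = 7.187 × 10^-3 mol
Let x = n(KOH), y = n(KCl).
Titrant: 1x = 7.187 × 10^-3;  mass: 56.11x + 74.55y = 0.8675
Solving, x = 7.187 × 10^-3 mol, y = 6.227 × 10^-3 mol
mass of KOH = 7.187 × 10^-3 × 56.11 = 0.4033 g
% KOH = 0.4033 / 0.8675 × 100 = 46.49 %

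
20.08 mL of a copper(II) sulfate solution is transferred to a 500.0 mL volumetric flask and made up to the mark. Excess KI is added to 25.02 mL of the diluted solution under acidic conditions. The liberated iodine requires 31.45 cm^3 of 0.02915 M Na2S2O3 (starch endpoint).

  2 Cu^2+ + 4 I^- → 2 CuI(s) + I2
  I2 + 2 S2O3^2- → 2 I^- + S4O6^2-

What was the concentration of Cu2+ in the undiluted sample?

0.9124 M

n(S2O3^2-) = 0.03145 × 0.02915 = 9.168 × 10^-4 mol
n(I2) = n(S2O3^2-)/2 = 4.584 × 10^-4 mol
From the 2:1 ratio, n(Cu2+) in the aliquot = 2/1 × 4.584 × 10^-4 = 9.168 × 10^-4 mol
[Cu2+]_dilute = 9.168 × 10^-4 / 0.02502 = 0.03664 mol/L
[Cu2+]_original = 0.03664 × 500.0/20.08 = 0.9124 mol/L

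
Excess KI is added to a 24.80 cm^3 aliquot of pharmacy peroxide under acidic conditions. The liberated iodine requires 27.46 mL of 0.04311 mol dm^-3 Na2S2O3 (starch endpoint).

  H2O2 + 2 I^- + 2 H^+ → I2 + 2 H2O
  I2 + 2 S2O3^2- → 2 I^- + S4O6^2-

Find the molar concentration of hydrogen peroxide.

0.02387 mol/L

n(S2O3^2-) = 0.02746 × 0.04311 = 1.184 × 10^-3 mol
n(I2) = n(S2O3^2-)/2 = 5.919 × 10^-4 mol
n(H2O2) in the aliquot = 5.919 × 10^-4 mol (1:1 ratio)
[H2O2] = 5.919 × 10^-4 / 0.02480 = 0.02387 mol/L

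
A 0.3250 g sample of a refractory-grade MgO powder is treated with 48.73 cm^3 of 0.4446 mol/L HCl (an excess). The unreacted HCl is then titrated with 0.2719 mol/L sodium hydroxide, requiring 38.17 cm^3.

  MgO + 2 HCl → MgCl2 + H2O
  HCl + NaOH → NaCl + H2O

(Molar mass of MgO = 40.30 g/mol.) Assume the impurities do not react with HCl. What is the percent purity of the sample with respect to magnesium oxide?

69.98 %

n(HCl) added = 0.04873 × 0.4446 = 0.02167 mol
n(NaOH) used in back-titration = 0.03817 × 0.2719 = 0.01038 mol
n(HCl) left over = 0.01038 mol (1:1 ratio)
n(HCl) consumed by analyte = 0.02167 − 0.01038 = 0.01129 mol
From the 1:2 ratio, n(MgO) = 1/2 × 0.01129 = 5.643 × 10^-3 mol
mass of MgO = 5.643 × 10^-3 × 40.30 = 0.2274 g
% MgO = 0.2274 / 0.3250 × 100 = 69.98 %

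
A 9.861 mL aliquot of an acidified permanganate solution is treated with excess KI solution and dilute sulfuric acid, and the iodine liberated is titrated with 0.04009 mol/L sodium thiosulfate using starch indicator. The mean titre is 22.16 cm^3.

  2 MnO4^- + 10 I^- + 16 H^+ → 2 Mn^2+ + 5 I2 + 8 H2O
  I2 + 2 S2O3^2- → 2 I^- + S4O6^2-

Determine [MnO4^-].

0.01802 mol/L

n(S2O3^2-) = 0.02216 × 0.04009 = 8.884 × 10^-4 mol
n(I2) = n(S2O3^2-)/2 = 4.442 × 10^-4 mol
From the 2:5 ratio, n(MnO4^-) in the aliquot = 2/5 × 4.442 × 10^-4 = 1.777 × 10^-4 mol
[MnO4^-] = 1.777 × 10^-4 / 0.009861 = 0.01802 mol/L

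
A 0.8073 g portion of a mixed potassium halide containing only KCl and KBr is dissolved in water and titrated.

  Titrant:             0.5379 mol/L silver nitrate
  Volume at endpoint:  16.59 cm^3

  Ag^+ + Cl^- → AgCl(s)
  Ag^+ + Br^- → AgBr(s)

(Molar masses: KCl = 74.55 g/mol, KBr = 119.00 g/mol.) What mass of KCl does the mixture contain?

0.4271 g

n(AgNO3) = 0.01659 × 0.5379 = 8.924 × 10^-3 mol
Let x = n(KCl), y = n(KBr).
Titrant: 1x + 1y = 8.924 × 10^-3;  mass: 74.55x + 119.00y = 0.8073
Solving, x = 5.728 × 10^-3 mol, y = 3.195 × 10^-3 mol
mass of KCl = 5.728 × 10^-3 × 74.55 = 0.4271 g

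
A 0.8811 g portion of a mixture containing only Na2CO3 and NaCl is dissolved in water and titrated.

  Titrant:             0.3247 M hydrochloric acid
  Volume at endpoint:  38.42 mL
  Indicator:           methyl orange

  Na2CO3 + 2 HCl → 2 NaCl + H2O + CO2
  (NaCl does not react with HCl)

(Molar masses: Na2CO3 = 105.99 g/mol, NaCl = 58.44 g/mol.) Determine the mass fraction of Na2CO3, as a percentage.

n(HCl) = 0.03842 × 0.3247 = 0.01247 mol
Let x = n(Na2CO3), y = n(NaCl).
Titrant: 2x = 0.01247;  mass: 105.99x + 58.44y = 0.8811
Solving, x = 6.237 × 10^-3 mol, y = 3.764 × 10^-3 mol
mass of Na2CO3 = 6.237 × 10^-3 × 105.99 = 0.6611 g
% Na2CO3 = 0.6611 / 0.8811 × 100 = 75.03 %

75.03 %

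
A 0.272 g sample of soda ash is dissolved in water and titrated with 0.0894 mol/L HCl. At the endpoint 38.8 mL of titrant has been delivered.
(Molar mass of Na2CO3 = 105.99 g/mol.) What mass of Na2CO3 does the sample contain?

Na2CO3 + 2 HCl → 2 NaCl + H2O + CO2
n(HCl) = 0.0388 L × 0.0894 mol/L = 3.47 × 10^-3 mol
From the 1:2 ratio, n(Na2CO3) = 1/2 × 3.47 × 10^-3 = 1.73 × 10^-3 mol
mass of Na2CO3 = 1.73 × 10^-3 × 105.99 g/mol = 0.184 g

0.184 g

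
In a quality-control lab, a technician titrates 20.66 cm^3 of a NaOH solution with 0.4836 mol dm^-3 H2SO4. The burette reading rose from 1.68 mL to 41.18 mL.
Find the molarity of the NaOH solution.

2 NaOH + H2SO4 → Na2SO4 + 2 H2O
n(H2SO4) = 0.03950 L × 0.4836 mol/L = 0.01910 mol
From the 2:1 mole ratio, n(NaOH) = 2/1 × 0.01910 = 0.03820 mol
[NaOH] = 0.03820 mol / 0.02066 L = 1.849 mol/L

1.849 mol/L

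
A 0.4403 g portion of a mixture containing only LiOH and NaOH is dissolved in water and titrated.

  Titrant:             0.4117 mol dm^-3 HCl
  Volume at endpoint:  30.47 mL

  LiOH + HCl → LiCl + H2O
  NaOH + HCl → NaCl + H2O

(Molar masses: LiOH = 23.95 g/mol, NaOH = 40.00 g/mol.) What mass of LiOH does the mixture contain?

n(HCl) = 0.03047 × 0.4117 = 0.01254 mol
Let x = n(LiOH), y = n(NaOH).
Titrant: 1x + 1y = 0.01254;  mass: 23.95x + 40.00y = 0.4403
Solving, x = 3.831 × 10^-3 mol, y = 8.714 × 10^-3 mol
mass of LiOH = 3.831 × 10^-3 × 23.95 = 0.09174 g

0.09174 g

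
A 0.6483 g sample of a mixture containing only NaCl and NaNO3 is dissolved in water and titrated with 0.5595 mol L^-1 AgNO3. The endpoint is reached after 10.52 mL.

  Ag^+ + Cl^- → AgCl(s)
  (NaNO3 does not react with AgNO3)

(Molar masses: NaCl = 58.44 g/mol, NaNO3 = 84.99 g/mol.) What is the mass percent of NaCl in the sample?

n(AgNO3) = 0.01052 × 0.5595 = 5.886 × 10^-3 mol
Let x = n(NaCl), y = n(NaNO3).
Titrant: 1x = 5.886 × 10^-3;  mass: 58.44x + 84.99y = 0.6483
Solving, x = 5.886 × 10^-3 mol, y = 3.581 × 10^-3 mol
mass of NaCl = 5.886 × 10^-3 × 58.44 = 0.3440 g
% NaCl = 0.3440 / 0.6483 × 100 = 53.06 %

53.06 %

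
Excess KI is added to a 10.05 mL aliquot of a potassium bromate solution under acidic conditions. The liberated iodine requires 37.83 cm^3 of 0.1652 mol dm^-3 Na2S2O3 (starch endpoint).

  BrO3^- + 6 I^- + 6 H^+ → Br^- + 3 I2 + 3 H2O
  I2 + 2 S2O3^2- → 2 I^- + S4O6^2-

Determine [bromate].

n(S2O3^2-) = 0.03783 × 0.1652 = 6.250 × 10^-3 mol
n(I2) = n(S2O3^2-)/2 = 3.125 × 10^-3 mol
From the 1:3 ratio, n(BrO3^-) in the aliquot = 1/3 × 3.125 × 10^-3 = 1.042 × 10^-3 mol
[BrO3^-] = 1.042 × 10^-3 / 0.01005 = 0.1036 mol/L

0.1036 mol/L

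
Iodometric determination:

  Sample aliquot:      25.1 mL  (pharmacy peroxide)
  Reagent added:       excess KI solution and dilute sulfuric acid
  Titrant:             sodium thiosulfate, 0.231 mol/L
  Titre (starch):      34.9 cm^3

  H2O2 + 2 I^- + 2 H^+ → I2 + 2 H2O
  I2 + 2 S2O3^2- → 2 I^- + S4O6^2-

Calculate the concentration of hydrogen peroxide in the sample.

n(S2O3^2-) = 0.0349 × 0.231 = 8.06 × 10^-3 mol
n(I2) = n(S2O3^2-)/2 = 4.03 × 10^-3 mol
n(H2O2) in the aliquot = 4.03 × 10^-3 mol (1:1 ratio)
[H2O2] = 4.03 × 10^-3 / 0.0251 = 0.161 mol/L

0.161 mol/L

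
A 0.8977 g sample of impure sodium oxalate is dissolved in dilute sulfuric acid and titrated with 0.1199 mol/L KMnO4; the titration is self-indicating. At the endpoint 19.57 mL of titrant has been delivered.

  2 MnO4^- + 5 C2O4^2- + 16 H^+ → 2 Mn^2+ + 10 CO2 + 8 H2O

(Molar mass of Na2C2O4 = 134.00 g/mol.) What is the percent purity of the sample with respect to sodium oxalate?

n(KMnO4) = 0.01957 L × 0.1199 mol/L = 2.346 × 10^-3 mol
From the 5:2 ratio, n(Na2C2O4) = 5/2 × 2.346 × 10^-3 = 5.866 × 10^-3 mol
mass of Na2C2O4 = 5.866 × 10^-3 × 134.00 g/mol = 0.7861 g
% Na2C2O4 = 0.7861 / 0.8977 × 100 = 87.56 %

87.56 %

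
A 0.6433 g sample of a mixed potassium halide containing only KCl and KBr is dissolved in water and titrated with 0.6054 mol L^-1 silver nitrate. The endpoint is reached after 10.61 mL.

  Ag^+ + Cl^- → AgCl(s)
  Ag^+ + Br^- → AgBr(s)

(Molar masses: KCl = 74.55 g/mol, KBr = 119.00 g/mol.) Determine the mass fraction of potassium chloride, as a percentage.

31.57 %

n(AgNO3) = 0.01061 × 0.6054 = 6.423 × 10^-3 mol
Let x = n(KCl), y = n(KBr).
Titrant: 1x + 1y = 6.423 × 10^-3;  mass: 74.55x + 119.00y = 0.6433
Solving, x = 2.724 × 10^-3 mol, y = 3.700 × 10^-3 mol
mass of KCl = 2.724 × 10^-3 × 74.55 = 0.2031 g
% KCl = 0.2031 / 0.6433 × 100 = 31.57 %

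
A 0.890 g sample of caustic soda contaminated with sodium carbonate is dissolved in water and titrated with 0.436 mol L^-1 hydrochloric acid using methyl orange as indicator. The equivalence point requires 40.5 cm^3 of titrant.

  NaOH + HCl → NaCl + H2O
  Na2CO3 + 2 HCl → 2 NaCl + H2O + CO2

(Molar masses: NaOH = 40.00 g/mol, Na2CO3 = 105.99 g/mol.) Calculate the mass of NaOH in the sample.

n(HCl) = 0.0405 × 0.436 = 0.0177 mol
Let x = n(NaOH), y = n(Na2CO3).
Titrant: 1x + 2y = 0.0177;  mass: 40.00x + 105.99y = 0.890
Solving, x = 3.52 × 10^-3 mol, y = 7.07 × 10^-3 mol
mass of NaOH = 3.52 × 10^-3 × 40.00 = 0.141 g

0.141 g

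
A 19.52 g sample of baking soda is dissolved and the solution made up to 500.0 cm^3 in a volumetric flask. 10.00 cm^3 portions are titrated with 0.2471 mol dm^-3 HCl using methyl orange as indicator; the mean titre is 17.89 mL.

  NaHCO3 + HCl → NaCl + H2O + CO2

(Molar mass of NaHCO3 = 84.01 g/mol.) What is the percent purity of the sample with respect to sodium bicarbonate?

n(HCl) per titration = 0.01789 × 0.2471 = 4.421 × 10^-3 mol
n(NaHCO3) in each aliquot = 4.421 × 10^-3 mol (1:1 ratio)
n(NaHCO3) in the whole flask = 4.421 × 10^-3 × 500.0/10.00 = 0.2210 mol
mass of NaHCO3 = 0.2210 × 84.01 = 18.57 g
% NaHCO3 = 18.57 / 19.52 × 100 = 95.13 %

95.13 %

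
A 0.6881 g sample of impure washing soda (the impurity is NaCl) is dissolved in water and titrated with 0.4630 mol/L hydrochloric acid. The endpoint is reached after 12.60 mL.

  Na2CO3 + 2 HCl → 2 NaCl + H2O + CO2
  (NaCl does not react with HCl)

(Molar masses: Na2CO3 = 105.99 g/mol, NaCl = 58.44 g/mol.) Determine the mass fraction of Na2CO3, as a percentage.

44.93 %

n(HCl) = 0.01260 × 0.4630 = 5.834 × 10^-3 mol
Let x = n(Na2CO3), y = n(NaCl).
Titrant: 2x = 5.834 × 10^-3;  mass: 105.99x + 58.44y = 0.6881
Solving, x = 2.917 × 10^-3 mol, y = 6.484 × 10^-3 mol
mass of Na2CO3 = 2.917 × 10^-3 × 105.99 = 0.3092 g
% Na2CO3 = 0.3092 / 0.6881 × 100 = 44.93 %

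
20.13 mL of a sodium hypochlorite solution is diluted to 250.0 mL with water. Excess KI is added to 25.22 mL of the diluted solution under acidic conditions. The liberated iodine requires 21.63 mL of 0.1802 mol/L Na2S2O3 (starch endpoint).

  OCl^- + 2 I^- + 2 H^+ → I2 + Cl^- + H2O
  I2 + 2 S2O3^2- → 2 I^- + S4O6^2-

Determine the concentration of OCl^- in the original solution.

0.9597 mol/L

n(S2O3^2-) = 0.02163 × 0.1802 = 3.898 × 10^-3 mol
n(I2) = n(S2O3^2-)/2 = 1.949 × 10^-3 mol
n(OCl^-) in the aliquot = 1.949 × 10^-3 mol (1:1 ratio)
[OCl^-]_dilute = 1.949 × 10^-3 / 0.02522 = 0.07727 mol/L
[OCl^-]_original = 0.07727 × 250.0/20.13 = 0.9597 mol/L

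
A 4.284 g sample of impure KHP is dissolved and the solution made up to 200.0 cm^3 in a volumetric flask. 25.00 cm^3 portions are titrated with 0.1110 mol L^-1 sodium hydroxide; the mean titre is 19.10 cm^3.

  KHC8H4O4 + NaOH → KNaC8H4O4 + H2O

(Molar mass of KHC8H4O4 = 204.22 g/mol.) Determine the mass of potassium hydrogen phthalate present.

n(NaOH) per titration = 0.01910 × 0.1110 = 2.120 × 10^-3 mol
n(KHC8H4O4) in each aliquot = 2.120 × 10^-3 mol (1:1 ratio)
n(KHC8H4O4) in the whole flask = 2.120 × 10^-3 × 200.0/25.00 = 0.01696 mol
mass of KHC8H4O4 = 0.01696 × 204.22 = 3.464 g

3.464 g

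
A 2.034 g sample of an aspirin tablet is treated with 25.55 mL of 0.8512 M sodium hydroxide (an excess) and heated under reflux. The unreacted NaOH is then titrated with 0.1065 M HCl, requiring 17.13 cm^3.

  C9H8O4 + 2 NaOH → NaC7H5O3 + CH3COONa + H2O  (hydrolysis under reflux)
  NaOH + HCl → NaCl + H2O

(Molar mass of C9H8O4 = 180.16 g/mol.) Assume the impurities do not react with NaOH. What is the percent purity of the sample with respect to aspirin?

n(NaOH) added = 0.02555 × 0.8512 = 0.02175 mol
n(HCl) used in back-titration = 0.01713 × 0.1065 = 1.824 × 10^-3 mol
n(NaOH) left over = 1.824 × 10^-3 mol (1:1 ratio)
n(NaOH) consumed by analyte = 0.02175 − 1.824 × 10^-3 = 0.01992 mol
From the 1:2 ratio, n(C9H8O4) = 1/2 × 0.01992 = 9.962 × 10^-3 mol
mass of C9H8O4 = 9.962 × 10^-3 × 180.16 = 1.795 g
% C9H8O4 = 1.795 / 2.034 × 100 = 88.24 %

88.24 %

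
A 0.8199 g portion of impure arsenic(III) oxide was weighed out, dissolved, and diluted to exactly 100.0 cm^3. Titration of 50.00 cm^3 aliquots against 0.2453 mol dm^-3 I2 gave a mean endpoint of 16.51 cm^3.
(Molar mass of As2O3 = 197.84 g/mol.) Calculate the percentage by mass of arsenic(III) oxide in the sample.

As2O3 + 2 I2 + 2 H2O → As2O5 + 4 HI
n(I2) per titration = 0.01651 × 0.2453 = 4.050 × 10^-3 mol
From the 1:2 ratio, n(As2O3) in each aliquot = 1/2 × 4.050 × 10^-3 = 2.025 × 10^-3 mol
n(As2O3) in the whole flask = 2.025 × 10^-3 × 100.0/50.00 = 4.050 × 10^-3 mol
mass of As2O3 = 4.050 × 10^-3 × 197.84 = 0.8012 g
% As2O3 = 0.8012 / 0.8199 × 100 = 97.72 %

97.72 %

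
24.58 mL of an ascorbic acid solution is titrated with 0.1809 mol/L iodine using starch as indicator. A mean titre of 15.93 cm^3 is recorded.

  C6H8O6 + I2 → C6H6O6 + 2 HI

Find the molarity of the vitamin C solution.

n(I2) = 0.01593 L × 0.1809 mol/L = 2.882 × 10^-3 mol
n(C6H8O6) = 2.882 × 10^-3 mol (1:1 mole ratio)
[C6H8O6] = 2.882 × 10^-3 mol / 0.02458 L = 0.1172 mol/L

0.1172 mol/L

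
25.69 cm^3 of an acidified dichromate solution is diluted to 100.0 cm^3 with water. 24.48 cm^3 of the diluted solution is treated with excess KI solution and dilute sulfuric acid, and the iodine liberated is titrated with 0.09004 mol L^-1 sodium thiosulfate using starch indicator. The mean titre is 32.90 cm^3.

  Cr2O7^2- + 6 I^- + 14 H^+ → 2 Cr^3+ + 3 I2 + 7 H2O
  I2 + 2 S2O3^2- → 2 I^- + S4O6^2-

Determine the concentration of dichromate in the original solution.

n(S2O3^2-) = 0.03290 × 0.09004 = 2.962 × 10^-3 mol
n(I2) = n(S2O3^2-)/2 = 1.481 × 10^-3 mol
From the 1:3 ratio, n(Cr2O7^2-) in the aliquot = 1/3 × 1.481 × 10^-3 = 4.937 × 10^-4 mol
[Cr2O7^2-]_dilute = 4.937 × 10^-4 / 0.02448 = 0.02017 mol/L
[Cr2O7^2-]_original = 0.02017 × 100.0/25.69 = 0.07851 mol/L

0.07851 mol/L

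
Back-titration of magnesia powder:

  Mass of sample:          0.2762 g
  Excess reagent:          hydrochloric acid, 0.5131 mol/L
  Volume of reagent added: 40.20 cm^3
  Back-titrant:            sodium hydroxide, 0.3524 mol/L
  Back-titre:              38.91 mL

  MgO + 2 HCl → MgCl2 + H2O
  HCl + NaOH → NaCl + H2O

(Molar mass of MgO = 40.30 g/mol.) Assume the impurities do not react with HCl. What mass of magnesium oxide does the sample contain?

n(HCl) added = 0.04020 × 0.5131 = 0.02063 mol
n(NaOH) used in back-titration = 0.03891 × 0.3524 = 0.01371 mol
n(HCl) left over = 0.01371 mol (1:1 ratio)
n(HCl) consumed by analyte = 0.02063 − 0.01371 = 6.915 × 10^-3 mol
From the 1:2 ratio, n(MgO) = 1/2 × 6.915 × 10^-3 = 3.457 × 10^-3 mol
mass of MgO = 3.457 × 10^-3 × 40.30 = 0.1393 g

0.1393 g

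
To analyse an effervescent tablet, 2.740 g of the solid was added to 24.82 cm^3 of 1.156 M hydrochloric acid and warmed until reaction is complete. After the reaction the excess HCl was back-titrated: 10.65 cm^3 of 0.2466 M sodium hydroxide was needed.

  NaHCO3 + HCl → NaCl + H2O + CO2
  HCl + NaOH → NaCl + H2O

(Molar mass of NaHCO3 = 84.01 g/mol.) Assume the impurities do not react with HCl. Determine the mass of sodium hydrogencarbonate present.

n(HCl) added = 0.02482 × 1.156 = 0.02869 mol
n(NaOH) used in back-titration = 0.01065 × 0.2466 = 2.626 × 10^-3 mol
n(HCl) left over = 2.626 × 10^-3 mol (1:1 ratio)
n(HCl) consumed by analyte = 0.02869 − 2.626 × 10^-3 = 0.02607 mol
n(NaHCO3) = 0.02607 mol (1:1 ratio)
mass of NaHCO3 = 0.02607 × 84.01 = 2.190 g

2.190 g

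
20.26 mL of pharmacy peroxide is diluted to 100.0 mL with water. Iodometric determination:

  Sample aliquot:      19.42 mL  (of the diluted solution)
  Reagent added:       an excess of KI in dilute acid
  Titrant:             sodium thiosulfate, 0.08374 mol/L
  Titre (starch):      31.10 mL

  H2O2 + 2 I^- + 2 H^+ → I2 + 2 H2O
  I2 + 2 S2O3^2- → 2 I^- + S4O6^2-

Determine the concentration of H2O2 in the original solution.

n(S2O3^2-) = 0.03110 × 0.08374 = 2.604 × 10^-3 mol
n(I2) = n(S2O3^2-)/2 = 1.302 × 10^-3 mol
n(H2O2) in the aliquot = 1.302 × 10^-3 mol (1:1 ratio)
[H2O2]_dilute = 1.302 × 10^-3 / 0.01942 = 0.06705 mol/L
[H2O2]_original = 0.06705 × 100.0/20.26 = 0.3310 mol/L

0.3310 mol/L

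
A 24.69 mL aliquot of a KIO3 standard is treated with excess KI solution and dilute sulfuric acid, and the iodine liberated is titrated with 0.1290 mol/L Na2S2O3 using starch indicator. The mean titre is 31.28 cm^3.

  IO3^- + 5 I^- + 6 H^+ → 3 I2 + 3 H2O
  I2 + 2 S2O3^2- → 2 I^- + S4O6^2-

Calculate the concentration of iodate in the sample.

n(S2O3^2-) = 0.03128 × 0.1290 = 4.035 × 10^-3 mol
n(I2) = n(S2O3^2-)/2 = 2.018 × 10^-3 mol
From the 1:3 ratio, n(IO3^-) in the aliquot = 1/3 × 2.018 × 10^-3 = 6.725 × 10^-4 mol
[IO3^-] = 6.725 × 10^-4 / 0.02469 = 0.02724 mol/L

0.02724 mol/L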